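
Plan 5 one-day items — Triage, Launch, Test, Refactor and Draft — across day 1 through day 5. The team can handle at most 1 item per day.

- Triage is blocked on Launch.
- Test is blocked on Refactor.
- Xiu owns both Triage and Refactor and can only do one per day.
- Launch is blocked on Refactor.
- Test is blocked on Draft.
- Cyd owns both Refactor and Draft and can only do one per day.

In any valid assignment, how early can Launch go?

day 2

Precedence pushes Launch to at least day 2; downstream work caps Launch at day 4.
Launch at day 2 is achievable: Test -> day 4, Launch -> day 2, Refactor -> day 1, Triage -> day 5, Draft -> day 3.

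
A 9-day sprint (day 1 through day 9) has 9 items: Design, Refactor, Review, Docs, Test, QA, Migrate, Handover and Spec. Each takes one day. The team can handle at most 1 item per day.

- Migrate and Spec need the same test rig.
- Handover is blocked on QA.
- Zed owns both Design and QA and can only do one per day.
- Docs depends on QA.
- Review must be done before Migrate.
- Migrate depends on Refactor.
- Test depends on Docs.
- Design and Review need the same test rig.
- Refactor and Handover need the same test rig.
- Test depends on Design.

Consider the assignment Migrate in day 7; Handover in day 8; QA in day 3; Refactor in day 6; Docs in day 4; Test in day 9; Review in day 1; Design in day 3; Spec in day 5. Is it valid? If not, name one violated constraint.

Migrate and Spec need the same test rig — holds.
The team can handle at most 1 item per day — violated.
Refactor and Handover need the same test rig — holds.
Review must be done before Migrate — holds.
Zed owns both Design and QA and can only do one per day — violated.
Migrate depends on Refactor — holds.
Test depends on Design — holds.
Design and Review need the same test rig — holds.
Docs depends on QA — holds.
Handover is blocked on QA — holds.
Test depends on Docs — holds.

Invalid. Zed owns both Design and QA and can only do one per day.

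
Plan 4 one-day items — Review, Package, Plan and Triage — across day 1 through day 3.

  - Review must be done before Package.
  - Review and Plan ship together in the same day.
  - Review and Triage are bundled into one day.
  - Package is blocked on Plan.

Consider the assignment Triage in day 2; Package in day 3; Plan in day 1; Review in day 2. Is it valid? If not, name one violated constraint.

No. Review and Plan ship together in the same day is not satisfied.

Review must be done before Package — holds.
Review and Triage are bundled into one day — holds.
Package is blocked on Plan — holds.
Review and Plan ship together in the same day — violated.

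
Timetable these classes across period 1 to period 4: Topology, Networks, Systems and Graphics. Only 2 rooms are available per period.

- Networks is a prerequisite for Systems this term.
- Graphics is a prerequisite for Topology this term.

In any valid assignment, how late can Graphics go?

Downstream work caps Graphics at period 3.
Graphics at period 3 is achievable: Graphics -> period 3; Systems -> period 2; Topology -> period 4; Networks -> period 1.

period 3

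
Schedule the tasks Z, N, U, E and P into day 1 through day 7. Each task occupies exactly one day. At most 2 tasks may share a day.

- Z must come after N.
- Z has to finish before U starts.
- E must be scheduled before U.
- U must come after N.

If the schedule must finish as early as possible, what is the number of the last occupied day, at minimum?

day 3

The precedence chain requires at least 3 distinct days.
With at most 2 per day and 5 tasks, at least 3 days are needed.
3 works (last occupied day: day 3): for example N -> day 1; U -> day 3; P -> day 2; E -> day 1; Z -> day 2.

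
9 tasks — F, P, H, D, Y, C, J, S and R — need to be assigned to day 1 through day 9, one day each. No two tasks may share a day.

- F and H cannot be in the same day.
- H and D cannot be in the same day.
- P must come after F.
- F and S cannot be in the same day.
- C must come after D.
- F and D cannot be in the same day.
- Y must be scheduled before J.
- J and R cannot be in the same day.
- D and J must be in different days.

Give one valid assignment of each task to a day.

S=day 8, H=day 7, P=day 2, J=day 6, D=day 3, C=day 5, Y=day 4, F=day 1, R=day 9

Checking: D(day 3) before C(day 5); F(day 1) before P(day 2); Y(day 4) before J(day 6); J(day 6) != R(day 9); F(day 1) != H(day 7); D(day 3) != J(day 6); F(day 1) != S(day 8); F(day 1) != D(day 3); H(day 7) != D(day 3); max 1 per day (cap 1).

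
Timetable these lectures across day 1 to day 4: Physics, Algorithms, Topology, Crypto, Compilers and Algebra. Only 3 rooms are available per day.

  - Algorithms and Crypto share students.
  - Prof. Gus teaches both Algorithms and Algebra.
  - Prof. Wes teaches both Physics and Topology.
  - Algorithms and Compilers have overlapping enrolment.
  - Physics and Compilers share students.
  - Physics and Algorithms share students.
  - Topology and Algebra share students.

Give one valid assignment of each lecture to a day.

Physics=day 1, Algorithms=day 2, Compilers=day 3, Algebra=day 1, Topology=day 2, Crypto=day 1

Checking: Physics(day 1) != Topology(day 2); Topology(day 2) != Algebra(day 1); Physics(day 1) != Algorithms(day 2); Physics(day 1) != Compilers(day 3); Algorithms(day 2) != Algebra(day 1); Algorithms(day 2) != Crypto(day 1); Algorithms(day 2) != Compilers(day 3); max 3 per day (cap 3).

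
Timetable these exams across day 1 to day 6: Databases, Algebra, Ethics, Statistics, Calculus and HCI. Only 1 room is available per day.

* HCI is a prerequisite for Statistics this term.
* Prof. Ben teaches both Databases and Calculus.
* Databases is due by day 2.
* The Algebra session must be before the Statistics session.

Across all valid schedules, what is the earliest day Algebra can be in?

day 1

Downstream work caps Algebra at day 5.
Algebra at day 1 is achievable: Ethics -> day 5; HCI -> day 3; Statistics -> day 4; Algebra -> day 1; Databases -> day 2; Calculus -> day 6.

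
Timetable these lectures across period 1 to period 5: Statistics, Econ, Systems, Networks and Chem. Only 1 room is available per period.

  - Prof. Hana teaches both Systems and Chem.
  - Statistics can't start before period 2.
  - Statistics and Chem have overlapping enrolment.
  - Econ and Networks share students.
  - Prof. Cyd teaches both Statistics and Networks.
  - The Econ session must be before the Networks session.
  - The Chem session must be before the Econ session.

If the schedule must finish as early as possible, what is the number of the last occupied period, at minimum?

period 5

The precedence chain requires at least 3 distinct periods.
With at most 1 per period and 5 lectures, at least 5 periods are needed.
5 works (last occupied period: period 5): for example Systems=period 5, Networks=period 4, Statistics=period 2, Econ=period 3, Chem=period 1.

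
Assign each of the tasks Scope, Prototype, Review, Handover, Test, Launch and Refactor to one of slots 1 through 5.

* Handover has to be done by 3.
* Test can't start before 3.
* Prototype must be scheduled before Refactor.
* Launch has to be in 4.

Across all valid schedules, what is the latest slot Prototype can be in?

Downstream work caps Prototype at 4.
Prototype at 4 is achievable: Refactor=5; Review=1; Launch=4; Test=3; Prototype=4; Scope=1; Handover=1.

4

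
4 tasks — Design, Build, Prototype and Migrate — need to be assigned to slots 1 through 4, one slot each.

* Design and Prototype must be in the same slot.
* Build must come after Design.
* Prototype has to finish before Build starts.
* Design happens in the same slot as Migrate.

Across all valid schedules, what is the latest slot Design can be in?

Downstream work caps Design at 3.
Design at 3 is achievable: Build=4; Design=3; Migrate=3; Prototype=3.

3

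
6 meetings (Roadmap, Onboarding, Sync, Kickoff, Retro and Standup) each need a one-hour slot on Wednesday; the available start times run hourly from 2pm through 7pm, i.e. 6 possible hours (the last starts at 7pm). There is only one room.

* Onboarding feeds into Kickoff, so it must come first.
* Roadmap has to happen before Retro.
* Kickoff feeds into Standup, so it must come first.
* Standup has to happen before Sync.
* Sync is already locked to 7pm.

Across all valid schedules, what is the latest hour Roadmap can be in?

Downstream work caps Roadmap at 6pm.
Roadmap at 5pm is achievable: Sync in 7pm, Kickoff in 3pm, Roadmap in 5pm, Onboarding in 2pm, Retro in 6pm, Standup in 4pm.
Nothing later works — the capacity limit rule out every hour after 5pm.

5pm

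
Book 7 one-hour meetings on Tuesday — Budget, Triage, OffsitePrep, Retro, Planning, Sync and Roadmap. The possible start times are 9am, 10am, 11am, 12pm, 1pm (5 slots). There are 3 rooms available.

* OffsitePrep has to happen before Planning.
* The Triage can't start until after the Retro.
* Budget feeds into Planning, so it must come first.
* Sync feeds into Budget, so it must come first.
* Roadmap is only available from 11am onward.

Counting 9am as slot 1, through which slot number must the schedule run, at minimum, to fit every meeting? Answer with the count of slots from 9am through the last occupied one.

The precedence chain requires at least 3 distinct slots.
With at most 3 per slot and 7 meetings, at least 3 slots are needed.
3 works (last occupied slot: 11am): for example Planning in 11am, Retro in 9am, OffsitePrep in 9am, Triage in 10am, Sync in 9am, Roadmap in 11am, Budget in 10am.

3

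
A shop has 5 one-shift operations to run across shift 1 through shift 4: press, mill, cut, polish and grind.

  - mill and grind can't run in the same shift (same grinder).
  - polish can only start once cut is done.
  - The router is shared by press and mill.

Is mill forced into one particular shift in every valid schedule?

No

mill can be shift 1 (e.g. polish -> shift 2; cut -> shift 1; grind -> shift 2; mill -> shift 1; press -> shift 2) or shift 2 (e.g. mill -> shift 2, press -> shift 1, cut -> shift 1, polish -> shift 2, grind -> shift 1).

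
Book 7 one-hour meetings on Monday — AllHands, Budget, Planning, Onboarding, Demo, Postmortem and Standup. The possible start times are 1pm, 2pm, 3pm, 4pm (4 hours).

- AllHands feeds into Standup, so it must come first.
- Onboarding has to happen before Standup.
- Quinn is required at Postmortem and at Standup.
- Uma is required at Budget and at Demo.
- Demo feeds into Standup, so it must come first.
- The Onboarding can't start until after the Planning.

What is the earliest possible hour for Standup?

3pm

Precedence pushes Standup to at least 3pm.
Standup at 3pm is achievable: Budget in 2pm, Postmortem in 1pm, Onboarding in 2pm, Demo in 1pm, Standup in 3pm, Planning in 1pm, AllHands in 1pm.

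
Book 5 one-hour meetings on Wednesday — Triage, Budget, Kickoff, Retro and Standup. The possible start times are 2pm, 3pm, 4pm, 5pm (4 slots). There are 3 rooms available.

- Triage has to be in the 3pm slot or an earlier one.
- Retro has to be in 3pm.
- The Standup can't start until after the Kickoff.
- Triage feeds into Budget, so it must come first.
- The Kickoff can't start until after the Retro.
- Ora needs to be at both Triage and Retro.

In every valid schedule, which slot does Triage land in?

Triage's window is 2pm–3pm.
Retro is fixed at 3pm, and Triage can't share a slot with Retro.
So Triage must be 2pm.

2pm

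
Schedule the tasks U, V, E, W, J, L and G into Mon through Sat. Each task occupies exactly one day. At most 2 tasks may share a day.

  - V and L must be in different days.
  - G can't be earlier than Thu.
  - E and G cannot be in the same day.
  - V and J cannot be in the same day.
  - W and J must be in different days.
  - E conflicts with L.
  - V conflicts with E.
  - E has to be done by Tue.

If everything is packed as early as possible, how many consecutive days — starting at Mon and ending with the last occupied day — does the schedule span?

With at most 2 per day and 7 tasks, at least 4 days are needed.
G can't be placed before Thu — that is day 4 counting from Mon — so the schedule must run through at least 4 days.
4 works (last occupied day: Thu): for example G in Thu, U in Mon, V in Tue, J in Wed, W in Tue, E in Mon, L in Wed.

4 days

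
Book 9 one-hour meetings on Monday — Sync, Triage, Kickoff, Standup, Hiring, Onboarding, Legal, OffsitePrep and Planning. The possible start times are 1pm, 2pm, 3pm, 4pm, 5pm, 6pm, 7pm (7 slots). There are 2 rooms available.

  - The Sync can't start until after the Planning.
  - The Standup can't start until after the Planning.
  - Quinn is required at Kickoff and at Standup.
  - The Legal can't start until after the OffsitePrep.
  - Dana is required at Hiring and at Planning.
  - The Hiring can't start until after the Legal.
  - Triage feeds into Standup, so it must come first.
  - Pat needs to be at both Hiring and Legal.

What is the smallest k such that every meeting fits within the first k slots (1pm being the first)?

5

The precedence chain requires at least 3 distinct slots.
With at most 2 per slot and 9 meetings, at least 5 slots are needed.
5 works (last occupied slot: 5pm): for example Legal -> 3pm, Hiring -> 4pm, OffsitePrep -> 2pm, Kickoff -> 4pm, Triage -> 1pm, Planning -> 1pm, Onboarding -> 5pm, Sync -> 3pm, Standup -> 2pm.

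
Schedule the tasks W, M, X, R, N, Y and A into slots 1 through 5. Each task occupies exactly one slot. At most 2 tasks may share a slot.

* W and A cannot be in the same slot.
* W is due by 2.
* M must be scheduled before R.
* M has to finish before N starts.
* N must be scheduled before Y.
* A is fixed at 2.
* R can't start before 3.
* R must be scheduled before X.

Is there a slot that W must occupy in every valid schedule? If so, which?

1

W's window is 1–2.
A is fixed at 2, and W can't share a slot with A.
So W must be 1.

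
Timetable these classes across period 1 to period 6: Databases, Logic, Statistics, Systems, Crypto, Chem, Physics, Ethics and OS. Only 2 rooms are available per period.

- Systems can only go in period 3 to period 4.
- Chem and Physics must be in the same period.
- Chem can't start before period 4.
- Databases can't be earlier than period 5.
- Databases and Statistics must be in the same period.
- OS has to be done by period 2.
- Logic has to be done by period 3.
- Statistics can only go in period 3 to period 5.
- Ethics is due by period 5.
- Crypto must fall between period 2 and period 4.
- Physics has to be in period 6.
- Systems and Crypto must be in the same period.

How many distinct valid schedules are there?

Splitting on Logic: it can be period 1 (10), period 2 (10), period 3 (6). Listing each branch's schedules as (Databases, Statistics, Systems, Crypto, Chem, Physics, Ethics, OS) by period number:
Logic=period 1: (5,5,3,3,6,6,1,2) (5,5,3,3,6,6,2,1) (5,5,3,3,6,6,2,2) (5,5,3,3,6,6,4,1) (5,5,3,3,6,6,4,2) (5,5,4,4,6,6,1,2) (5,5,4,4,6,6,2,1) (5,5,4,4,6,6,2,2) (5,5,4,4,6,6,3,1) (5,5,4,4,6,6,3,2) — 10.
Logic=period 2: (5,5,3,3,6,6,1,1) (5,5,3,3,6,6,1,2) (5,5,3,3,6,6,2,1) (5,5,3,3,6,6,4,1) (5,5,3,3,6,6,4,2) (5,5,4,4,6,6,1,1) (5,5,4,4,6,6,1,2) (5,5,4,4,6,6,2,1) (5,5,4,4,6,6,3,1) (5,5,4,4,6,6,3,2) — 10.
Logic=period 3: (5,5,4,4,6,6,1,1) (5,5,4,4,6,6,1,2) (5,5,4,4,6,6,2,1) (5,5,4,4,6,6,2,2) (5,5,4,4,6,6,3,1) (5,5,4,4,6,6,3,2) — 6.
Summing: 10 + 10 + 6 = 26.

26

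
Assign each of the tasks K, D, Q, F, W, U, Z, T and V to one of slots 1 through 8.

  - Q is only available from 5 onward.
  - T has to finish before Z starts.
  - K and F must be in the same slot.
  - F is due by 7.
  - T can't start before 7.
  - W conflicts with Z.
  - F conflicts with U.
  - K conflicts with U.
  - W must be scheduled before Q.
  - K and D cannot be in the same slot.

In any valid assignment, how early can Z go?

8

Precedence pushes Z to at least 8.
Z at 8 is achievable: F -> 1, T -> 7, Z -> 8, V -> 1, U -> 2, K -> 1, D -> 2, W -> 1, Q -> 5.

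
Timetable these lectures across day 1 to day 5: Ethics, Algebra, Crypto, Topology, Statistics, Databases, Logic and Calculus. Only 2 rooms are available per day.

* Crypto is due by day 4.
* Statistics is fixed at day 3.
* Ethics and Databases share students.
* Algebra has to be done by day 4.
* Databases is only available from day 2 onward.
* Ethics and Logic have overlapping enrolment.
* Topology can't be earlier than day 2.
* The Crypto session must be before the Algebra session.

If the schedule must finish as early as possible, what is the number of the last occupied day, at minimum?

day 4

The precedence chain requires at least 2 distinct days.
With at most 2 per day and 8 lectures, at least 4 days are needed.
Statistics can't be placed before day 3, so the schedule must run through at least day 3.
4 works (last occupied day: day 4): for example Logic=day 4, Crypto=day 1, Topology=day 2, Ethics=day 1, Algebra=day 3, Databases=day 2, Statistics=day 3, Calculus=day 4.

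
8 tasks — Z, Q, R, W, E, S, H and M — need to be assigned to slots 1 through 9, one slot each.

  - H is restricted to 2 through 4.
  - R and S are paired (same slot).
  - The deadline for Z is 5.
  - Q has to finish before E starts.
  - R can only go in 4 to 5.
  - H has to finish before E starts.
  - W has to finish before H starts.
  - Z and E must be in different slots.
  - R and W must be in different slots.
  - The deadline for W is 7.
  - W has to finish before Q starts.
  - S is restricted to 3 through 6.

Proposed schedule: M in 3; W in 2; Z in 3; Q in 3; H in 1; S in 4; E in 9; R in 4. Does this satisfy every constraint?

Q has to finish before E starts — holds.
Z and E must be in different slots — holds.
R and S are paired (same slot) — holds.
The deadline for Z is 5 — holds.
W has to finish before Q starts — holds.
H has to finish before E starts — holds.
H is restricted to 2 through 4 — violated.
R and W must be in different slots — holds.
The deadline for W is 7 — holds.
W has to finish before H starts — violated.
R can only go in 4 to 5 — holds.
S is restricted to 3 through 6 — holds.

Invalid. W has to finish before H starts.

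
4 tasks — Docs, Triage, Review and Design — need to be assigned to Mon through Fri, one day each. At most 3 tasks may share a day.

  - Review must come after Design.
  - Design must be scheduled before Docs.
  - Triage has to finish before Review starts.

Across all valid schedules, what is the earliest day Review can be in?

Precedence pushes Review to at least Tue.
Review at Tue is achievable: Design in Mon; Triage in Mon; Review in Tue; Docs in Tue.

Tue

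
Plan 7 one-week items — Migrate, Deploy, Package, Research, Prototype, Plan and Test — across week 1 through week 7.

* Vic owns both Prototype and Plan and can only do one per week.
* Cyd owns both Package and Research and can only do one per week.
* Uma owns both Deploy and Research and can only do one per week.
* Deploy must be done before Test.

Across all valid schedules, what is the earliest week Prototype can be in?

Prototype at week 1 is achievable: Research in week 2, Deploy in week 1, Test in week 2, Prototype in week 1, Migrate in week 1, Plan in week 2, Package in week 1.

week 1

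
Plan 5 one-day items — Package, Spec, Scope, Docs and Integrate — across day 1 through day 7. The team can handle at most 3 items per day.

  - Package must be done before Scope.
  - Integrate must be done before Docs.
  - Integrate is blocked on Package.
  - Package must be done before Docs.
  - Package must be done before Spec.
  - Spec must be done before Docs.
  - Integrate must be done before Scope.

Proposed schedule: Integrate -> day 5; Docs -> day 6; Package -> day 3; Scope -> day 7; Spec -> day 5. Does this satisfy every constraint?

Yes

Package must be done before Spec — holds.
The team can handle at most 3 items per day — holds.
Package must be done before Scope — holds.
Integrate is blocked on Package — holds.
Package must be done before Docs — holds.
Integrate must be done before Docs — holds.
Integrate must be done before Scope — holds.
Spec must be done before Docs — holds.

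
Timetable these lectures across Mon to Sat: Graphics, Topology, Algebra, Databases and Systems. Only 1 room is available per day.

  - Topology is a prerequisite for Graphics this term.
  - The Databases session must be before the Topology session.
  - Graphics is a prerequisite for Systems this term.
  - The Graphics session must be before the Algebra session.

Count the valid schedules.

12

Splitting on Graphics: it can be Wed (6), Thu (6). Listing each branch's schedules as (Topology, Algebra, Databases, Systems):
Graphics=Wed: (Tue,Thu,Mon,Fri) (Tue,Thu,Mon,Sat) (Tue,Fri,Mon,Thu) (Tue,Fri,Mon,Sat) (Tue,Sat,Mon,Thu) (Tue,Sat,Mon,Fri) — 6.
Graphics=Thu: (Tue,Fri,Mon,Sat) (Tue,Sat,Mon,Fri) (Wed,Fri,Mon,Sat) (Wed,Fri,Tue,Sat) (Wed,Sat,Mon,Fri) (Wed,Sat,Tue,Fri) — 6.
Summing: 6 + 6 = 12.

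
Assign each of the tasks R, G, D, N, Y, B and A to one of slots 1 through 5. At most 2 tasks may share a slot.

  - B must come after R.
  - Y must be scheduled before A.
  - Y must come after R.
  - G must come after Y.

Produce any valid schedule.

A=3, N=4, Y=2, D=1, R=1, G=3, B=2

Checking: R(1) before Y(2); Y(2) before A(3); R(1) before B(2); Y(2) before G(3); max 2 per slot (cap 2).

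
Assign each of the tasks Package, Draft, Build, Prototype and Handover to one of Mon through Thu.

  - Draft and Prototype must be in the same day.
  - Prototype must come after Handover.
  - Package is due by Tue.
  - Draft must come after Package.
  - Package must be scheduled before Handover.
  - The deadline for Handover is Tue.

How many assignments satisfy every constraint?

8

Splitting on Draft: it can be Wed (4), Thu (4). Listing each branch's schedules as (Package, Build, Prototype, Handover):
Draft=Wed: (Mon,Mon,Wed,Tue) (Mon,Tue,Wed,Tue) (Mon,Wed,Wed,Tue) (Mon,Thu,Wed,Tue) — 4.
Draft=Thu: (Mon,Mon,Thu,Tue) (Mon,Tue,Thu,Tue) (Mon,Wed,Thu,Tue) (Mon,Thu,Thu,Tue) — 4.
Summing: 4 + 4 = 8.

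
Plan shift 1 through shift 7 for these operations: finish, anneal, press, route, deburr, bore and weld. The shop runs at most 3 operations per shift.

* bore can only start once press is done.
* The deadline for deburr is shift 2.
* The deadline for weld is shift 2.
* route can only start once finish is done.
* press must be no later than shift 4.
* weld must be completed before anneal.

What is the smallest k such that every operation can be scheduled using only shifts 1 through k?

3 shifts

The precedence chain requires at least 2 distinct shifts.
With at most 3 per shift and 7 operations, at least 3 shifts are needed.
3 works (last occupied shift: shift 3): for example press=shift 2; deburr=shift 1; route=shift 2; anneal=shift 2; bore=shift 3; weld=shift 1; finish=shift 1.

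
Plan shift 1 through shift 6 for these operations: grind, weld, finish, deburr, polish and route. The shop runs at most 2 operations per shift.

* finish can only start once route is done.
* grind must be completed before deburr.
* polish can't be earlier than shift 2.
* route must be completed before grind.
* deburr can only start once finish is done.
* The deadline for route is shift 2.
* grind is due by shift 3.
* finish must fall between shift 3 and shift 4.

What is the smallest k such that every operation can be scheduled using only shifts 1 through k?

4

The precedence chain requires at least 3 distinct shifts.
With at most 2 per shift and 6 operations, at least 3 shifts are needed.
Propagating the time windows through the other constraints, deburr can't land before shift 4, so the schedule must run through at least shift 4.
4 works (last occupied shift: shift 4): for example deburr=shift 4; grind=shift 2; weld=shift 1; finish=shift 3; route=shift 1; polish=shift 2.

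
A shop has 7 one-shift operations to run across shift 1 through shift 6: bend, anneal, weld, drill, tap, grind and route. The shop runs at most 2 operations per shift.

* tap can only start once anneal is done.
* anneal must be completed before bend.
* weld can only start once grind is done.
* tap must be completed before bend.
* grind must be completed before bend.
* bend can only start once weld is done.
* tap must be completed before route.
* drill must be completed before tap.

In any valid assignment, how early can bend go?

Precedence pushes bend to at least shift 3.
bend at shift 4 is achievable: route=shift 3, drill=shift 1, tap=shift 2, anneal=shift 1, weld=shift 3, grind=shift 2, bend=shift 4.
Nothing earlier works — the capacity limit rule out every shift before shift 4.

shift 4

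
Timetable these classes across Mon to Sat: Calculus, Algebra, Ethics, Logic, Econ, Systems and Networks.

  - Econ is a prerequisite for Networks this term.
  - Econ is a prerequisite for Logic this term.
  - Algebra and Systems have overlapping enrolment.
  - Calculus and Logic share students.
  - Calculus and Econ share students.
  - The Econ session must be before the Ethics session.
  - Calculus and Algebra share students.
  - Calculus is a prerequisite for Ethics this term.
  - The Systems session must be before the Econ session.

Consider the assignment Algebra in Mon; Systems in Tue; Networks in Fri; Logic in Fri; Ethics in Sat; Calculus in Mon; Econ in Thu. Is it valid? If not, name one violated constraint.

Invalid. Calculus and Algebra share students.

Calculus and Logic share students — holds.
Algebra and Systems have overlapping enrolment — holds.
The Systems session must be before the Econ session — holds.
Econ is a prerequisite for Networks this term — holds.
Calculus and Algebra share students — violated.
Calculus and Econ share students — holds.
Calculus is a prerequisite for Ethics this term — holds.
The Econ session must be before the Ethics session — holds.
Econ is a prerequisite for Logic this term — holds.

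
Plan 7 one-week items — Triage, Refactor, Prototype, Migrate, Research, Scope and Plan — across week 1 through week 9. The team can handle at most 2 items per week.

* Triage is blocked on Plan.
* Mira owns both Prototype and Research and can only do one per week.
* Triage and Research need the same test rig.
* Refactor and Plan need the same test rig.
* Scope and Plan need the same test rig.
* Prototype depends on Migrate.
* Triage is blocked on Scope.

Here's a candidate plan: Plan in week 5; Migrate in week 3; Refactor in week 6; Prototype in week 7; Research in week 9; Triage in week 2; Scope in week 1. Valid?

No. Triage is blocked on Plan is not satisfied.

Triage is blocked on Scope — holds.
Prototype depends on Migrate — holds.
Scope and Plan need the same test rig — holds.
Mira owns both Prototype and Research and can only do one per week — holds.
The team can handle at most 2 items per week — holds.
Refactor and Plan need the same test rig — holds.
Triage is blocked on Plan — violated.
Triage and Research need the same test rig — holds.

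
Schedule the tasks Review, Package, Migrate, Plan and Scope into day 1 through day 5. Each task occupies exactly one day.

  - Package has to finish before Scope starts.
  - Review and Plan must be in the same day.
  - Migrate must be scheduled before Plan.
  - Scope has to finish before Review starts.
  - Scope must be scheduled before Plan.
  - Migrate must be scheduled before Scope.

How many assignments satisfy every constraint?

Splitting on Review: it can be day 3 (1), day 4 (5), day 5 (14). Listing each branch's schedules as (Package, Migrate, Plan, Scope) by day number:
Review=day 3: (1,1,3,2) — 1.
Review=day 4: (1,1,4,2) (1,1,4,3) (1,2,4,3) (2,1,4,3) (2,2,4,3) — 5.
Review=day 5: (1,1,5,2) (1,1,5,3) (1,1,5,4) (1,2,5,3) (1,2,5,4) (1,3,5,4) (2,1,5,3) (2,1,5,4) (2,2,5,3) (2,2,5,4) (2,3,5,4) (3,1,5,4) (3,2,5,4) (3,3,5,4) — 14.
Summing: 1 + 5 + 14 = 20.

20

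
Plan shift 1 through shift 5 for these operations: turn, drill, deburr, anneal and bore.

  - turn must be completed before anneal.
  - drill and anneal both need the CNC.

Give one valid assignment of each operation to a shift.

deburr -> shift 1, turn -> shift 1, drill -> shift 1, bore -> shift 1, anneal -> shift 2

Checking: turn(shift 1) before anneal(shift 2); drill(shift 1) != anneal(shift 2).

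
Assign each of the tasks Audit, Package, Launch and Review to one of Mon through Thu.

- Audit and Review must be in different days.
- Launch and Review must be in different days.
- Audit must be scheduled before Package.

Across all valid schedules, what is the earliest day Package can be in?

Precedence pushes Package to at least Tue.
Package at Tue is achievable: Review in Tue, Audit in Mon, Package in Tue, Launch in Mon.

Tue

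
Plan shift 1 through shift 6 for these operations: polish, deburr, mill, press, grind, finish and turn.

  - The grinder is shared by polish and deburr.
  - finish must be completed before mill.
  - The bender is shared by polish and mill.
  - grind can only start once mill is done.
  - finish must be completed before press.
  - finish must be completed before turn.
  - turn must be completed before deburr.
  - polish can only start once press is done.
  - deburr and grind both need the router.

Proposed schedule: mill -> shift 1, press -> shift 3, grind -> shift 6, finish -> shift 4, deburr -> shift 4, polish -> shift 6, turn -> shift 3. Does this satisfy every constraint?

grind can only start once mill is done — holds.
finish must be completed before mill — violated.
turn must be completed before deburr — holds.
deburr and grind both need the router — holds.
finish must be completed before press — violated.
finish must be completed before turn — violated.
polish can only start once press is done — holds.
The grinder is shared by polish and deburr — holds.
The bender is shared by polish and mill — holds.

Invalid. finish must be completed before mill.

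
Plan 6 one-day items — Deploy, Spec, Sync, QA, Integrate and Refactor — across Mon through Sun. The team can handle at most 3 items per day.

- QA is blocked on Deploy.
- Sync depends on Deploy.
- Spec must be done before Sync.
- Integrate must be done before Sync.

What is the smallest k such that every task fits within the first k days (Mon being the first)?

2

The precedence chain requires at least 2 distinct days.
With at most 3 per day and 6 tasks, at least 2 days are needed.
2 works (last occupied day: Tue): for example Refactor -> Tue, Spec -> Mon, QA -> Tue, Deploy -> Mon, Sync -> Tue, Integrate -> Mon.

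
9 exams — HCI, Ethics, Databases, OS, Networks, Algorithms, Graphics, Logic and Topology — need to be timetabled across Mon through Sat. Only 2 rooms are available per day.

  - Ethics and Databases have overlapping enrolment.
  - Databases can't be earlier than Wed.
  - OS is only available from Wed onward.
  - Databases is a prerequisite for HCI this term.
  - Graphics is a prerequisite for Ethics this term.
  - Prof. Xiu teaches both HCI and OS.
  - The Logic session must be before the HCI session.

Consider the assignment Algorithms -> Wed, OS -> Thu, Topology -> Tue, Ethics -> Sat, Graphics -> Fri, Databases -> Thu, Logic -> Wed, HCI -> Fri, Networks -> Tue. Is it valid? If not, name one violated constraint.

Prof. Xiu teaches both HCI and OS — holds.
OS is only available from Wed onward — holds.
Graphics is a prerequisite for Ethics this term — holds.
The Logic session must be before the HCI session — holds.
Databases can't be earlier than Wed — holds.
Ethics and Databases have overlapping enrolment — holds.
Only 2 rooms are available per day — holds.
Databases is a prerequisite for HCI this term — holds.

Yes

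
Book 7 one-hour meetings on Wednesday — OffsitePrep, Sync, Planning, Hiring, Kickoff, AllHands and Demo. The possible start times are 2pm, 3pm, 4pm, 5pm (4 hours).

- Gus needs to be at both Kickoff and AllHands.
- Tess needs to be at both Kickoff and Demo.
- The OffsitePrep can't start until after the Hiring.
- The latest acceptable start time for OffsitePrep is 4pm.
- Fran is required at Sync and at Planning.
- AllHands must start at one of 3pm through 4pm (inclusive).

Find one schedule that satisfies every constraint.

Kickoff -> 2pm, AllHands -> 3pm, Sync -> 2pm, OffsitePrep -> 3pm, Planning -> 3pm, Hiring -> 2pm, Demo -> 3pm

Checking: Hiring(2pm) before OffsitePrep(3pm); Sync(2pm) != Planning(3pm); Kickoff(2pm) != AllHands(3pm); Kickoff(2pm) != Demo(3pm); OffsitePrep=3pm in [2pm,4pm]; AllHands=3pm in [3pm,4pm].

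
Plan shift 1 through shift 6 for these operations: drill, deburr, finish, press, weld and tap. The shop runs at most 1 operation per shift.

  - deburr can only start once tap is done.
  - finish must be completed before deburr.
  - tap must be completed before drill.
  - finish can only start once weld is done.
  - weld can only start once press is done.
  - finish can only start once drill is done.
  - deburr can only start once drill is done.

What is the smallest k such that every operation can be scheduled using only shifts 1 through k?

The precedence chain requires at least 4 distinct shifts.
With at most 1 per shift and 6 operations, at least 6 shifts are needed.
6 works (last occupied shift: shift 6): for example press=shift 3; finish=shift 5; drill=shift 2; deburr=shift 6; weld=shift 4; tap=shift 1.

6 shifts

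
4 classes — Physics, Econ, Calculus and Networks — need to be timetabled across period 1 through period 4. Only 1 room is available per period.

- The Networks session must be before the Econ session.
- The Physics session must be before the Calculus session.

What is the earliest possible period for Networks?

period 1

Downstream work caps Networks at period 3.
Networks at period 1 is achievable: Networks -> period 1, Econ -> period 3, Calculus -> period 4, Physics -> period 2.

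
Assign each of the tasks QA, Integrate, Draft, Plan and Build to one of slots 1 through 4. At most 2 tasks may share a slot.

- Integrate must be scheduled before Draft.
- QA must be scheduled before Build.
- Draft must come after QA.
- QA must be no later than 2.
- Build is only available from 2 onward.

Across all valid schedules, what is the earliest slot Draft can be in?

Precedence pushes Draft to at least 2.
Draft at 2 is achievable: Draft -> 2; Plan -> 3; Build -> 2; QA -> 1; Integrate -> 1.

2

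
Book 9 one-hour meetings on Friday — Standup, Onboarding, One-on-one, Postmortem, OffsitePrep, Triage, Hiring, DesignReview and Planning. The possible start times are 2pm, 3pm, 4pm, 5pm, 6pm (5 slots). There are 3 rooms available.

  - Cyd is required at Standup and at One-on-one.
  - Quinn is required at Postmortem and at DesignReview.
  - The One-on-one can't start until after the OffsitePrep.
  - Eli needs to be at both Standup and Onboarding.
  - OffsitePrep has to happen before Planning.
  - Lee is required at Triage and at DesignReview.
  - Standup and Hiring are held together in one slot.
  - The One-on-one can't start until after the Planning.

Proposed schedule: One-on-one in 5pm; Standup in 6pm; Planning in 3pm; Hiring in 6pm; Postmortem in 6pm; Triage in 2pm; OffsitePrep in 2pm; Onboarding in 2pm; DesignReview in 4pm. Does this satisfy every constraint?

Standup and Hiring are held together in one slot — holds.
There are 3 rooms available — holds.
Quinn is required at Postmortem and at DesignReview — holds.
OffsitePrep has to happen before Planning — holds.
Eli needs to be at both Standup and Onboarding — holds.
Cyd is required at Standup and at One-on-one — holds.
The One-on-one can't start until after the OffsitePrep — holds.
The One-on-one can't start until after the Planning — holds.
Lee is required at Triage and at DesignReview — holds.

Yes, all constraints hold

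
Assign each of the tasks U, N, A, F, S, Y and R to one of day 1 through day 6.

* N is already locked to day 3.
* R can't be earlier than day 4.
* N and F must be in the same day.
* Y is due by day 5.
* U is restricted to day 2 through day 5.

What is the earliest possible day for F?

day 3

F must be in the same day as N, which can't be before day 3, so F is at least day 3; F must be in the same day as N, which can't be after day 3, so F is at most day 3.
F at day 3 is achievable: N -> day 3; S -> day 1; A -> day 1; F -> day 3; R -> day 4; Y -> day 1; U -> day 2.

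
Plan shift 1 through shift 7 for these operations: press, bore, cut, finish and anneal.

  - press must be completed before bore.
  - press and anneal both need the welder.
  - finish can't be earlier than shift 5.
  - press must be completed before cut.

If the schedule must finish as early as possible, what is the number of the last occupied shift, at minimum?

shift 5

The precedence chain requires at least 2 distinct shifts.
finish can't be placed before shift 5, so the schedule must run through at least shift 5.
5 works (last occupied shift: shift 5): for example bore -> shift 2; finish -> shift 5; press -> shift 1; anneal -> shift 2; cut -> shift 2.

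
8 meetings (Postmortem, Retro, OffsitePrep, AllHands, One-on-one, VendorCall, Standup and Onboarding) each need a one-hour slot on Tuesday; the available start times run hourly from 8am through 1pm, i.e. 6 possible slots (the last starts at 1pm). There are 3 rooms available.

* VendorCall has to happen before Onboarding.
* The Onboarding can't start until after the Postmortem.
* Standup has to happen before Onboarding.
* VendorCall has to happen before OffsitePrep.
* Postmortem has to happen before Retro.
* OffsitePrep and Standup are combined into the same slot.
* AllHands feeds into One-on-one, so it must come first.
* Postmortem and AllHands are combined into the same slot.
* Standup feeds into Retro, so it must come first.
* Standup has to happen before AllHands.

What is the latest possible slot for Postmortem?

12pm

Postmortem must be in the same slot as AllHands, which can't be before 10am, so Postmortem is at least 10am; downstream work caps Postmortem at 12pm.
Postmortem at 12pm is achievable: VendorCall=8am; AllHands=12pm; Onboarding=1pm; One-on-one=1pm; OffsitePrep=9am; Standup=9am; Retro=1pm; Postmortem=12pm.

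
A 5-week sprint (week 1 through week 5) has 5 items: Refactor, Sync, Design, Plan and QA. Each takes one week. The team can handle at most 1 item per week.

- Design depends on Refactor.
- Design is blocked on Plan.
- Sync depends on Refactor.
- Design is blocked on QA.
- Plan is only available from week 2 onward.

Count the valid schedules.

13

Splitting on Refactor: it can be week 1 (8), week 2 (3), week 3 (2). Listing each branch's schedules as (Sync, Design, Plan, QA) by week number:
Refactor=week 1: (2,5,3,4) (2,5,4,3) (3,5,2,4) (3,5,4,2) (4,5,2,3) (4,5,3,2) (5,4,2,3) (5,4,3,2) — 8.
Refactor=week 2: (3,5,4,1) (4,5,3,1) (5,4,3,1) — 3.
Refactor=week 3: (4,5,2,1) (5,4,2,1) — 2.
Summing: 8 + 3 + 2 = 13.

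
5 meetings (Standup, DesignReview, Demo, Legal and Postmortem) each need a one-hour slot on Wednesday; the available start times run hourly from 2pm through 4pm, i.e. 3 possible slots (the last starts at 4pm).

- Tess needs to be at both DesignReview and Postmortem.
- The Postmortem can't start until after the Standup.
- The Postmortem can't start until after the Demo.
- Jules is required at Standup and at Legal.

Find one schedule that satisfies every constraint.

Demo -> 2pm, Legal -> 3pm, Postmortem -> 3pm, Standup -> 2pm, DesignReview -> 2pm

Checking: Standup(2pm) before Postmortem(3pm); Demo(2pm) before Postmortem(3pm); Standup(2pm) != Legal(3pm); DesignReview(2pm) != Postmortem(3pm).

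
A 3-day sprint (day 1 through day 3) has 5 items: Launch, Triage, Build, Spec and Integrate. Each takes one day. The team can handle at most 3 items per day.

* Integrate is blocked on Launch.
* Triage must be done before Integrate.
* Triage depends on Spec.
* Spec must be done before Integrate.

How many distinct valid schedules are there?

Splitting on Launch: it can be day 1 (3), day 2 (3). Listing each branch's schedules as (Triage, Build, Spec, Integrate) by day number:
Launch=day 1: (2,1,1,3) (2,2,1,3) (2,3,1,3) — 3.
Launch=day 2: (2,1,1,3) (2,2,1,3) (2,3,1,3) — 3.
Summing: 3 + 3 = 6.

6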